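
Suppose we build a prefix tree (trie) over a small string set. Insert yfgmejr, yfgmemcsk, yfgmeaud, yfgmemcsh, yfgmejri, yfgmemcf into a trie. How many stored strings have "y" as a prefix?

6

Traverse to the node for "y", then collect every word in that subtree.
Matches: "yfgmeaud", "yfgmejr", "yfgmejri", "yfgmemcf", "yfgmemcsh", "yfgmemcsk"
Count: 6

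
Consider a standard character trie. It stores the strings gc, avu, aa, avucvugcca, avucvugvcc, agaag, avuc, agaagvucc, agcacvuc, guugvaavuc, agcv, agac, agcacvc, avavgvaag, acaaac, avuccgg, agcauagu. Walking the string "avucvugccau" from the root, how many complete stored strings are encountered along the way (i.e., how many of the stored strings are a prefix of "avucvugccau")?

3

Check each prefix of "avucvugccau" against the stored set — each match is an end-marker on the path.
Prefixes of the query that are stored words: "avu", "avuc", "avucvugcca"
Count: 3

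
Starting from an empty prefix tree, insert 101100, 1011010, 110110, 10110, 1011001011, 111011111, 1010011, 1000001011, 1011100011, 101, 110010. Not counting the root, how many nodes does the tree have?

Insert word by word; a character creates a node only if that edge doesn't already exist:
  "101100" → 6 new (1, 0, 1, 1, 0, 0)
  "1011010" → prefix "10110" already present; 2 new (1, 0)
  "110110" → prefix "1" already present; 5 new (1, 0, 1, 1, 0)
  "10110" → prefix "10110" already present; 0 new (none)
  "1011001011" → prefix "101100" already present; 4 new (1, 0, 1, 1)
  "111011111" → prefix "11" already present; 7 new (1, 0, 1, 1, 1, 1, 1)
  "1010011" → prefix "101" already present; 4 new (0, 0, 1, 1)
  "1000001011" → prefix "10" already present; 8 new (0, 0, 0, 0, 1, 0, 1, 1)
  "1011100011" → prefix "1011" already present; 6 new (1, 0, 0, 0, 1, 1)
  "101" → prefix "101" already present; 0 new (none)
  "110010" → prefix "110" already present; 3 new (0, 1, 0)
Total nodes = 6 + 2 + 5 + 0 + 4 + 7 + 4 + 8 + 6 + 0 + 3 = 45

45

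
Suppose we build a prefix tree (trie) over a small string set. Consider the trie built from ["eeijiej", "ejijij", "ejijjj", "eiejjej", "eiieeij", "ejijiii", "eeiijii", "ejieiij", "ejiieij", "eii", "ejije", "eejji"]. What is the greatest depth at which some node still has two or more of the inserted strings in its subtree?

Equivalently: take the maximum, over all pairs, of their longest common prefix length.
"ejijiii" and "ejijij" agree on "ejiji" (5 characters) before diverging; nothing deeper is shared.
Longest shared-prefix length: 5

5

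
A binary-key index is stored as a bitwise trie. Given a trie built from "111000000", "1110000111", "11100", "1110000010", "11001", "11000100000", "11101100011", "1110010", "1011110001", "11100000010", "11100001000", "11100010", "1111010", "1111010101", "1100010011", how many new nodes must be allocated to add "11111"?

1

"1111" is already a path in the trie; the remaining "1" must be added.
So 5 − 4 = 1 new nodes.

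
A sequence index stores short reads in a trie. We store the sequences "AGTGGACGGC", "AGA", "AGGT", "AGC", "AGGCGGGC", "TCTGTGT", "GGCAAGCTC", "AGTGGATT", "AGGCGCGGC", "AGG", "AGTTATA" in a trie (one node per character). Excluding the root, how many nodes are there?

45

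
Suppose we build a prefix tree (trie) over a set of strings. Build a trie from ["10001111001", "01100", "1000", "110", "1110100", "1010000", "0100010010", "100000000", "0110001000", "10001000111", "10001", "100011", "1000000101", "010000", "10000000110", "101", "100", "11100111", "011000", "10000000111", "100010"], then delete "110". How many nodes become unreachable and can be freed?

1

A node on "110"'s path can go only if nothing else ends at it or branches off below it.
The suffix "0" (1 node) is used only by "110"; the node for "11" still has the child "1", so pruning stops there.
Nodes removed: 1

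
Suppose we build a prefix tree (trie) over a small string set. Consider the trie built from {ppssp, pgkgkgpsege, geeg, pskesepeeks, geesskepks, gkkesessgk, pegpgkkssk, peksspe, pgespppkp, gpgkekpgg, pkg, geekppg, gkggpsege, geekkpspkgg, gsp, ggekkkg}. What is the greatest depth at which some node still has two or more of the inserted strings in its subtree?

4

The deepest shared node is where two words last agree before diverging.
e.g. "geekkpspkgg" and "geekppg" share the prefix "geek" of length 4; no pair shares a longer one.
Longest shared-prefix length: 4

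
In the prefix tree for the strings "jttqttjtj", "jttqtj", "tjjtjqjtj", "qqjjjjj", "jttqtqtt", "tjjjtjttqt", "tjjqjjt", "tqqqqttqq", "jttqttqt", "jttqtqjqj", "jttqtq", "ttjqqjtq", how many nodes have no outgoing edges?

11

A leaf is a node with no children — equivalently, the end of a word that is not a proper prefix of any other stored word.
Those words: "jttqtj", "jttqtqjqj", "jttqtqtt", "jttqttjtj", "jttqttqt", "qqjjjjj", "tjjjtjttqt", "tjjqjjt", "tjjtjqjtj", "tqqqqttqq", "ttjqqjtq"
Leaf count: 11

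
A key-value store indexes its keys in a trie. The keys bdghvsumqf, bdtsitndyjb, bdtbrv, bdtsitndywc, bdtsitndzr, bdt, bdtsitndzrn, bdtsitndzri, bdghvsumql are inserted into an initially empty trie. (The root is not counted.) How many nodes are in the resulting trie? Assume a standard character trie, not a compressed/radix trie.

29

Count nodes per top-level branch (shared prefixes stored once):
  'b'-branch (bdghvsumqf, bdghvsumql, bdt, bdtbrv, bdtsitndyjb, bdtsitndywc, bdtsitndzr, bdtsitndzri, bdtsitndzrn): 29 nodes
Sum: 29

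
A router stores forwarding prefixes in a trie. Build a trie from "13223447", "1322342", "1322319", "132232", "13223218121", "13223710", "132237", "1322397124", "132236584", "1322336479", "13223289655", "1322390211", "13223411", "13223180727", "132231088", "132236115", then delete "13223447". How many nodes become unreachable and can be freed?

Walk "13223447" from the leaf back toward the root, removing each node that no remaining word uses.
The suffix "47" (2 nodes) is used only by "13223447"; the node for "132234" still has the child "2", so pruning stops there.
Nodes removed: 2

2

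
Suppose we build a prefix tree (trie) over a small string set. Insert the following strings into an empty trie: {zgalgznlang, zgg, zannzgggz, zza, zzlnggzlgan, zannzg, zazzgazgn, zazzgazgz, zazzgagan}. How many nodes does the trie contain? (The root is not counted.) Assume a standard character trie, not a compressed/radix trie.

42

Insert word by word; a character creates a node only if that edge doesn't already exist:
  "zgalgznlang" → 11 new (z, g, a, l, g, z, n, l, a, n, g)
  "zgg" → prefix "zg" already present; 1 new (g)
  "zannzgggz" → prefix "z" already present; 8 new (a, n, n, z, g, g, g, z)
  "zza" → prefix "z" already present; 2 new (z, a)
  "zzlnggzlgan" → prefix "zz" already present; 9 new (l, n, g, g, z, l, g, a, n)
  "zannzg" → prefix "zannzg" already present; 0 new (none)
  "zazzgazgn" → prefix "za" already present; 7 new (z, z, g, a, z, g, n)
  "zazzgazgz" → prefix "zazzgazg" already present; 1 new (z)
  "zazzgagan" → prefix "zazzga" already present; 3 new (g, a, n)
Total nodes = 11 + 1 + 8 + 2 + 9 + 0 + 7 + 1 + 3 = 42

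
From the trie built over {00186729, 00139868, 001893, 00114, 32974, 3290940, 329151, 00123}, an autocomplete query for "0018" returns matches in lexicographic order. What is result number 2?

Words with prefix "0018", in lexicographic order: "00186729", "001893"
Position 2: 001893

001893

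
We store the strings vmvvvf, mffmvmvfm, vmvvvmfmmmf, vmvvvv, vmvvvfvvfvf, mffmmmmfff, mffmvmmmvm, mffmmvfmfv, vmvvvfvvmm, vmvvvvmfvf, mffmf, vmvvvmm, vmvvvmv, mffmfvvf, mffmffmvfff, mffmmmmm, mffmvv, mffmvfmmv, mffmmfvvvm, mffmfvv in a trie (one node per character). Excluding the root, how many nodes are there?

Insert word by word; a character creates a node only if that edge doesn't already exist:
  "vmvvvf" → 6 new (v, m, v, v, v, f)
  "mffmvmvfm" → 9 new (m, f, f, m, v, m, v, f, m)
  "vmvvvmfmmmf" → prefix "vmvvv" already present; 6 new (m, f, m, m, m, f)
  "vmvvvv" → prefix "vmvvv" already present; 1 new (v)
  "vmvvvfvvfvf" → prefix "vmvvvf" already present; 5 new (v, v, f, v, f)
  "mffmmmmfff" → prefix "mffm" already present; 6 new (m, m, m, f, f, f)
  "mffmvmmmvm" → prefix "mffmvm" already present; 4 new (m, m, v, m)
  "mffmmvfmfv" → prefix "mffmm" already present; 5 new (v, f, m, f, v)
  "vmvvvfvvmm" → prefix "vmvvvfvv" already present; 2 new (m, m)
  "vmvvvvmfvf" → prefix "vmvvvv" already present; 4 new (m, f, v, f)
  "mffmf" → prefix "mffm" already present; 1 new (f)
  "vmvvvmm" → prefix "vmvvvm" already present; 1 new (m)
  "vmvvvmv" → prefix "vmvvvm" already present; 1 new (v)
  "mffmfvvf" → prefix "mffmf" already present; 3 new (v, v, f)
  "mffmffmvfff" → prefix "mffmf" already present; 6 new (f, m, v, f, f, f)
  "mffmmmmm" → prefix "mffmmmm" already present; 1 new (m)
  "mffmvv" → prefix "mffmv" already present; 1 new (v)
  "mffmvfmmv" → prefix "mffmv" already present; 4 new (f, m, m, v)
  "mffmmfvvvm" → prefix "mffmm" already present; 5 new (f, v, v, v, m)
  "mffmfvv" → prefix "mffmfvv" already present; 0 new (none)
Total nodes = 6 + 9 + 6 + 1 + 5 + 6 + 4 + 5 + 2 + 4 + 1 + 1 + 1 + 3 + 6 + 1 + 1 + 4 + 5 + 0 = 71

71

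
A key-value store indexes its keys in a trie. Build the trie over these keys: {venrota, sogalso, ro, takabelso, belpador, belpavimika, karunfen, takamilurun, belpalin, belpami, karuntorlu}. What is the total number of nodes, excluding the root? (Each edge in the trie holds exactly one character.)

For each word, the new-node count is its length minus the longest prefix already in the trie:
  "venrota" → 7 new (v, e, n, r, o, t, a)
  "sogalso" → 7 new (s, o, g, a, l, s, o)
  "ro" → 2 new (r, o)
  "takabelso" → 9 new (t, a, k, a, b, e, l, s, o)
  "belpador" → 8 new (b, e, l, p, a, d, o, r)
  "belpavimika" → prefix "belpa" already present; 6 new (v, i, m, i, k, a)
  "karunfen" → 8 new (k, a, r, u, n, f, e, n)
  "takamilurun" → prefix "taka" already present; 7 new (m, i, l, u, r, u, n)
  "belpalin" → prefix "belpa" already present; 3 new (l, i, n)
  "belpami" → prefix "belpa" already present; 2 new (m, i)
  "karuntorlu" → prefix "karun" already present; 5 new (t, o, r, l, u)
Total nodes = 7 + 7 + 2 + 9 + 8 + 6 + 8 + 7 + 3 + 2 + 5 = 64

64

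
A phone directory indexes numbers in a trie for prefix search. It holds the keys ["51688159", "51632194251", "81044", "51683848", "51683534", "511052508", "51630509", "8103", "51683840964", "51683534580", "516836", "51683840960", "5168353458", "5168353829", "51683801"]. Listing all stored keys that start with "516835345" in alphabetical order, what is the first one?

5168353458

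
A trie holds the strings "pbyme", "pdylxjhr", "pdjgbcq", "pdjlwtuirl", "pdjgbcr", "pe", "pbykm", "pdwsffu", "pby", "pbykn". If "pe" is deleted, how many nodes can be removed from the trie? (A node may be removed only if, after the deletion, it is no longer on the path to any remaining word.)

1

Walk "pe" from the leaf back toward the root, removing each node that no remaining word uses.
The suffix "e" (1 node) is used only by "pe"; the node for "p" still has the child "b", so pruning stops there.
Nodes removed: 1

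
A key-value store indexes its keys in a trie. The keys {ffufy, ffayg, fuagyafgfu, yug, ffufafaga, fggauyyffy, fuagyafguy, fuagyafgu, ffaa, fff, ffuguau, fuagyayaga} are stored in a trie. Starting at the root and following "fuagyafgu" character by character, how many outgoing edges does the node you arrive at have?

1

Walk "fuagyafgu" from the root, arriving at one node.
Characters that immediately follow "fuagyafgu" among the stored strings: {y}.
That node has 1 child edge.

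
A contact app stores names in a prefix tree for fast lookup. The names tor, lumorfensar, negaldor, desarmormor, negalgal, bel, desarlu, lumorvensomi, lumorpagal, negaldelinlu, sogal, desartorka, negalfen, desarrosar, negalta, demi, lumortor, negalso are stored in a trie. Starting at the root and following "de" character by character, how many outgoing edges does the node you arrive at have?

Walk "de" from the root, arriving at one node.
Distinct next characters after "de": m, s.
That node has 2 child edges.

2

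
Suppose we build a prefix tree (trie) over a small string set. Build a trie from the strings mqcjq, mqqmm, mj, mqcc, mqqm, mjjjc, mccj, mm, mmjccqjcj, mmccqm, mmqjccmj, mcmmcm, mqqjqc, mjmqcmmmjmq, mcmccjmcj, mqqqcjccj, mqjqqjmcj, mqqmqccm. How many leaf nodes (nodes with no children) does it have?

A leaf is a node with no children — equivalently, the end of a word that is not a proper prefix of any other stored word.
Those words: "mccj", "mcmccjmcj", "mcmmcm", "mjjjc", "mjmqcmmmjmq", "mmccqm", "mmjccqjcj", "mmqjccmj", "mqcc", "mqcjq", "mqjqqjmcj", "mqqjqc", "mqqmm", "mqqmqccm", "mqqqcjccj"
Leaf count: 15

15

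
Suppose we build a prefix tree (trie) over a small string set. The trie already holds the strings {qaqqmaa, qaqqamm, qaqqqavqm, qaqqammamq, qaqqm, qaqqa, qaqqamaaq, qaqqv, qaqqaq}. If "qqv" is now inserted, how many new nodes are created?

2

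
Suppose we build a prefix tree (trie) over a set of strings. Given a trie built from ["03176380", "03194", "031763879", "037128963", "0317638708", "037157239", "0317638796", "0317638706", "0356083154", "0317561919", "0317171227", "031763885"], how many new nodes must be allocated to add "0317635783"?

The longest prefix of "0317635783" already in the trie is "031763" (length 6).
Each of the 4 remaining characters creates one node.

4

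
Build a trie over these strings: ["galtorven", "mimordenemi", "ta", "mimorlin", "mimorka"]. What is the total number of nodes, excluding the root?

27

Insert word by word; a character creates a node only if that edge doesn't already exist:
  "galtorven" → 9 new (g, a, l, t, o, r, v, e, n)
  "mimordenemi" → 11 new (m, i, m, o, r, d, e, n, e, m, i)
  "ta" → 2 new (t, a)
  "mimorlin" → prefix "mimor" already present; 3 new (l, i, n)
  "mimorka" → prefix "mimor" already present; 2 new (k, a)
Total nodes = 9 + 11 + 2 + 3 + 2 = 27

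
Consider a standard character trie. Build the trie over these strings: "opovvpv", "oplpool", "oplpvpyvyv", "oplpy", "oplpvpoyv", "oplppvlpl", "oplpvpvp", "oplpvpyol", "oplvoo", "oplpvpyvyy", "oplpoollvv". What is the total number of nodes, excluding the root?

38

Count nodes per top-level branch (shared prefixes stored once):
  'o'-branch (oplpool, oplpoollvv, oplppvlpl, oplpvpoyv, oplpvpvp, oplpvpyol, oplpvpyvyv, oplpvpyvyy, oplpy, oplvoo, opovvpv): 38 nodes
Sum: 38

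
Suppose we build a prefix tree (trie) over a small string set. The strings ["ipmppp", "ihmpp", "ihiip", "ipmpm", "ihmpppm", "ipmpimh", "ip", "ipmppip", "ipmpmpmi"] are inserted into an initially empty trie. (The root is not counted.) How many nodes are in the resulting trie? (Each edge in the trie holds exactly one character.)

Insert word by word; a character creates a node only if that edge doesn't already exist:
  "ipmppp" → 6 new (i, p, m, p, p, p)
  "ihmpp" → prefix "i" already present; 4 new (h, m, p, p)
  "ihiip" → prefix "ih" already present; 3 new (i, i, p)
  "ipmpm" → prefix "ipmp" already present; 1 new (m)
  "ihmpppm" → prefix "ihmpp" already present; 2 new (p, m)
  "ipmpimh" → prefix "ipmp" already present; 3 new (i, m, h)
  "ip" → prefix "ip" already present; 0 new (none)
  "ipmppip" → prefix "ipmpp" already present; 2 new (i, p)
  "ipmpmpmi" → prefix "ipmpm" already present; 3 new (p, m, i)
Total nodes = 6 + 4 + 3 + 1 + 2 + 3 + 0 + 2 + 3 = 24

24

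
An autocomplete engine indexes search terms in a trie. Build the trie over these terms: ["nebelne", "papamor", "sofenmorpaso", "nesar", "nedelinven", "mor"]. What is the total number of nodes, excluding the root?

Insert word by word; a character creates a node only if that edge doesn't already exist:
  "nebelne" → 7 new (n, e, b, e, l, n, e)
  "papamor" → 7 new (p, a, p, a, m, o, r)
  "sofenmorpaso" → 12 new (s, o, f, e, n, m, o, r, p, a, s, o)
  "nesar" → prefix "ne" already present; 3 new (s, a, r)
  "nedelinven" → prefix "ne" already present; 8 new (d, e, l, i, n, v, e, n)
  "mor" → 3 new (m, o, r)
Total nodes = 7 + 7 + 12 + 3 + 8 + 3 = 40

40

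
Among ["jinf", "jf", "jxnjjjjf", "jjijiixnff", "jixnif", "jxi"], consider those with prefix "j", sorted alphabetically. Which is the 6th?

Words with prefix "j", in lexicographic order: "jf", "jinf", "jixnif", "jjijiixnff", "jxi", "jxnjjjjf"
Position 6: jxnjjjjf

jxnjjjjf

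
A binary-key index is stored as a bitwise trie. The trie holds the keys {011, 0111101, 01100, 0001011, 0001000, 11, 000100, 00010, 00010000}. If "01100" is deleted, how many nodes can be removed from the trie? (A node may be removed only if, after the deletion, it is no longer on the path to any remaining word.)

Walk "01100" from the leaf back toward the root, removing each node that no remaining word uses.
The suffix "00" (2 nodes) is used only by "01100"; the node for "011" still has the child "1", so pruning stops there.
Nodes removed: 2

2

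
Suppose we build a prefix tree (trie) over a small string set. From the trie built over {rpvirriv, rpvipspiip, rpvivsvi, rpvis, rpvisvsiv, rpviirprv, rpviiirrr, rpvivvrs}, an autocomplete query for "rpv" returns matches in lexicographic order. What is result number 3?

rpvipspiip

Words with prefix "rpv", in lexicographic order: "rpviiirrr", "rpviirprv", "rpvipspiip", "rpvirriv", "rpvis", "rpvisvsiv", "rpvivsvi", "rpvivvrs"
The 3rd is rpvipspiip.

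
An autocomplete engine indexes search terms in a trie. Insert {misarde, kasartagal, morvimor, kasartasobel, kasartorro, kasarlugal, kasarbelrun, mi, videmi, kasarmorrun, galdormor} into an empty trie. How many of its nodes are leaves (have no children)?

A leaf is a node with no children — equivalently, the end of a word that is not a proper prefix of any other stored word.
Those words: "galdormor", "kasarbelrun", "kasarlugal", "kasarmorrun", "kasartagal", "kasartasobel", "kasartorro", "misarde", "morvimor", "videmi"
Leaf count: 10

10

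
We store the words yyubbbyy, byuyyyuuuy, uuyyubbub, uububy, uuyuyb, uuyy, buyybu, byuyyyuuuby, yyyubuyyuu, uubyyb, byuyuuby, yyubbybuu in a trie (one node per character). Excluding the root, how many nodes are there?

60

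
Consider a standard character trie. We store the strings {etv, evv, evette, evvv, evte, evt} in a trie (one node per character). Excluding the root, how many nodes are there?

Trace insertions, counting only characters that open a new branch:
  "etv" → 3 new (e, t, v)
  "evv" → prefix "e" already present; 2 new (v, v)
  "evette" → prefix "ev" already present; 4 new (e, t, t, e)
  "evvv" → prefix "evv" already present; 1 new (v)
  "evte" → prefix "ev" already present; 2 new (t, e)
  "evt" → prefix "evt" already present; 0 new (none)
Total nodes = 3 + 2 + 4 + 1 + 2 + 0 = 12

12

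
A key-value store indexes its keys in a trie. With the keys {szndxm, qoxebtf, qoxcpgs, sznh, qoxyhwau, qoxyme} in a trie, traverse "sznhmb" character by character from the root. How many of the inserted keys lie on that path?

Check each prefix of "sznhmb" against the stored set — each match is an end-marker on the path.
Prefixes of the query that are stored words: "sznh"
Count: 1

1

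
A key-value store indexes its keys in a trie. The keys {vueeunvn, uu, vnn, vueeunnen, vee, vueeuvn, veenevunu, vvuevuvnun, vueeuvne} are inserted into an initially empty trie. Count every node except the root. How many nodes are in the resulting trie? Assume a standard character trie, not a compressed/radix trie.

35

Trace insertions, counting only characters that open a new branch:
  "vueeunvn" → 8 new (v, u, e, e, u, n, v, n)
  "uu" → 2 new (u, u)
  "vnn" → prefix "v" already present; 2 new (n, n)
  "vueeunnen" → prefix "vueeun" already present; 3 new (n, e, n)
  "vee" → prefix "v" already present; 2 new (e, e)
  "vueeuvn" → prefix "vueeu" already present; 2 new (v, n)
  "veenevunu" → prefix "vee" already present; 6 new (n, e, v, u, n, u)
  "vvuevuvnun" → prefix "v" already present; 9 new (v, u, e, v, u, v, n, u, n)
  "vueeuvne" → prefix "vueeuvn" already present; 1 new (e)
Total nodes = 8 + 2 + 2 + 3 + 2 + 2 + 6 + 9 + 1 = 35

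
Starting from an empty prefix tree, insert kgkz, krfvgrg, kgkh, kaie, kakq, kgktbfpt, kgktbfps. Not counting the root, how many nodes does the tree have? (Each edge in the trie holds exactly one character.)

For each word, the new-node count is its length minus the longest prefix already in the trie:
  "kgkz" → 4 new (k, g, k, z)
  "krfvgrg" → prefix "k" already present; 6 new (r, f, v, g, r, g)
  "kgkh" → prefix "kgk" already present; 1 new (h)
  "kaie" → prefix "k" already present; 3 new (a, i, e)
  "kakq" → prefix "ka" already present; 2 new (k, q)
  "kgktbfpt" → prefix "kgk" already present; 5 new (t, b, f, p, t)
  "kgktbfps" → prefix "kgktbfp" already present; 1 new (s)
Total nodes = 4 + 6 + 1 + 3 + 2 + 5 + 1 = 22

22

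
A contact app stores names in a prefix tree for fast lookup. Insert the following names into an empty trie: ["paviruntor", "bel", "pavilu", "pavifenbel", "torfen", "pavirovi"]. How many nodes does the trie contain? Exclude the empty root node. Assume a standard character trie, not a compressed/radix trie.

Trace insertions, counting only characters that open a new branch:
  "paviruntor" → 10 new (p, a, v, i, r, u, n, t, o, r)
  "bel" → 3 new (b, e, l)
  "pavilu" → prefix "pavi" already present; 2 new (l, u)
  "pavifenbel" → prefix "pavi" already present; 6 new (f, e, n, b, e, l)
  "torfen" → 6 new (t, o, r, f, e, n)
  "pavirovi" → prefix "pavir" already present; 3 new (o, v, i)
Total nodes = 10 + 3 + 2 + 6 + 6 + 3 = 30

30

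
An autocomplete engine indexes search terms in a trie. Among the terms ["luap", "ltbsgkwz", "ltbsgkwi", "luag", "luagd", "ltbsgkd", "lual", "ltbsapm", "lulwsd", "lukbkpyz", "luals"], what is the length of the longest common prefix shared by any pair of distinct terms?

7

Equivalently: take the maximum, over all pairs, of their longest common prefix length.
"ltbsgkwi" and "ltbsgkwz" agree on "ltbsgkw" (7 characters) before diverging; nothing deeper is shared.
Longest shared-prefix length: 7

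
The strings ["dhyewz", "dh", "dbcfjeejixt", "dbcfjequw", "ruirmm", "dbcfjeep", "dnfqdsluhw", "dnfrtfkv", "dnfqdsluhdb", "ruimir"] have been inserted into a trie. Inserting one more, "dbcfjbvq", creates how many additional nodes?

3

"dbcfj" is already a path in the trie; the remaining "bvq" must be added.
So 8 − 5 = 3 new nodes.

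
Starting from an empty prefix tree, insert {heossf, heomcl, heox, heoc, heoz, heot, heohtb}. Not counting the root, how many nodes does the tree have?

16

Trace insertions, counting only characters that open a new branch:
  "heossf" → 6 new (h, e, o, s, s, f)
  "heomcl" → prefix "heo" already present; 3 new (m, c, l)
  "heox" → prefix "heo" already present; 1 new (x)
  "heoc" → prefix "heo" already present; 1 new (c)
  "heoz" → prefix "heo" already present; 1 new (z)
  "heot" → prefix "heo" already present; 1 new (t)
  "heohtb" → prefix "heo" already present; 3 new (h, t, b)
Total nodes = 6 + 3 + 1 + 1 + 1 + 1 + 3 = 16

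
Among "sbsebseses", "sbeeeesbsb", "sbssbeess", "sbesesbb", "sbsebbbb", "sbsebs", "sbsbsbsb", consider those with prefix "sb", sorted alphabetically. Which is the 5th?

sbsebs

Filter for "sb…" and sort: "sbeeeesbsb", "sbesesbb", "sbsbsbsb", "sbsebbbb", "sbsebs", "sbsebseses", "sbssbeess"
The 5th is sbsebs.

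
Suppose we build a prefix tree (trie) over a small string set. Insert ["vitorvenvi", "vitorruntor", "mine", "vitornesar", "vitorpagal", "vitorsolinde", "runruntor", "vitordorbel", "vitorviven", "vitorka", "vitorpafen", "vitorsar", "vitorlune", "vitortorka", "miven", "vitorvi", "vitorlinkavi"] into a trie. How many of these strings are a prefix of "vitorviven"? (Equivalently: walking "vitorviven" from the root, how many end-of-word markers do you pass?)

2

Check each prefix of "vitorviven" against the stored set — each match is an end-marker on the path.
Prefixes of the query that are stored words: "vitorvi", "vitorviven"
Count: 2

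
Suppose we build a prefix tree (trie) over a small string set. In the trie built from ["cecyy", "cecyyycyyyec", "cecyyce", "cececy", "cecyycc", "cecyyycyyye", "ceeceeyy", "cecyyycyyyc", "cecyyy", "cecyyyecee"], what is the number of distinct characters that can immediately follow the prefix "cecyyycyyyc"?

0

Follow the path "cecyyycyyyc" to its node, then look at its outgoing edges.
No stored string extends past "cecyyycyyyc".
That node has 0 child edges.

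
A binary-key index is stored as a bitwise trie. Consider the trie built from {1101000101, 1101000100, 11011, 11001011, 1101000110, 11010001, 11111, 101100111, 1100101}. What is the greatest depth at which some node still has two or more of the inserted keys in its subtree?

Look for the deepest trie node that still has at least two words in its subtree.
e.g. "1101000100" and "1101000101" share the prefix "110100010" of length 9; no pair shares a longer one.
Longest shared-prefix length: 9

9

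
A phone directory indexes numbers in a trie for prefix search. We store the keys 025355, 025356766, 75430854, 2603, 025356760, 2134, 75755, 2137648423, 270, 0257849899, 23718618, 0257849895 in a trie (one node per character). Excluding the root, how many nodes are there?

53

Insert word by word; a character creates a node only if that edge doesn't already exist:
  "025355" → 6 new (0, 2, 5, 3, 5, 5)
  "025356766" → prefix "02535" already present; 4 new (6, 7, 6, 6)
  "75430854" → 8 new (7, 5, 4, 3, 0, 8, 5, 4)
  "2603" → 4 new (2, 6, 0, 3)
  "025356760" → prefix "02535676" already present; 1 new (0)
  "2134" → prefix "2" already present; 3 new (1, 3, 4)
  "75755" → prefix "75" already present; 3 new (7, 5, 5)
  "2137648423" → prefix "213" already present; 7 new (7, 6, 4, 8, 4, 2, 3)
  "270" → prefix "2" already present; 2 new (7, 0)
  "0257849899" → prefix "025" already present; 7 new (7, 8, 4, 9, 8, 9, 9)
  "23718618" → prefix "2" already present; 7 new (3, 7, 1, 8, 6, 1, 8)
  "0257849895" → prefix "025784989" already present; 1 new (5)
Total nodes = 6 + 4 + 8 + 4 + 1 + 3 + 3 + 7 + 2 + 7 + 7 + 1 = 53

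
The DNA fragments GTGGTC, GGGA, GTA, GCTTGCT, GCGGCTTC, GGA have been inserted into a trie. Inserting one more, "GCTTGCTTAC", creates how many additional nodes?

Walking "GCTTGCTTAC" from the root, the first 7 characters ("GCTTGCT") follow existing edges; "T" is the first miss.
So 10 − 7 = 3 new nodes.

3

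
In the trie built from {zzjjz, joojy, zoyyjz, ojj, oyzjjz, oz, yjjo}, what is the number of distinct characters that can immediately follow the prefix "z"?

The children of the "z" node are the distinct next characters among strings starting with "z".
Characters that immediately follow "z" among the stored strings: {o, z}.
That node has 2 child edges.

2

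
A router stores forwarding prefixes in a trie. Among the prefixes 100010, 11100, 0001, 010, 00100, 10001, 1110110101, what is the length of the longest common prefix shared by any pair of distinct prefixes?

Look for the deepest trie node that still has at least two words in its subtree.
"10001" and "100010" agree on "10001" (5 characters) before diverging; nothing deeper is shared.
Longest shared-prefix length: 5

5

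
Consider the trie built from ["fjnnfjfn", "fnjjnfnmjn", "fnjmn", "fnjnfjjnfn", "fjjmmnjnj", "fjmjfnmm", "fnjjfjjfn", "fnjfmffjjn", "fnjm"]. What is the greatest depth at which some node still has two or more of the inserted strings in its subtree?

The deepest shared node is where two words last agree before diverging.
"fnjjfjjfn" and "fnjjnfnmjn" agree on "fnjj" (4 characters) before diverging; nothing deeper is shared.
Longest shared-prefix length: 4

4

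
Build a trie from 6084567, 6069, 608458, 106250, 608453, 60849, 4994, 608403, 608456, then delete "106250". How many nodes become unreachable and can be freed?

6

A node on "106250"'s path can go only if nothing else ends at it or branches off below it.
No other word shares any prefix with "106250", so all 6 of its nodes go.
Nodes removed: 6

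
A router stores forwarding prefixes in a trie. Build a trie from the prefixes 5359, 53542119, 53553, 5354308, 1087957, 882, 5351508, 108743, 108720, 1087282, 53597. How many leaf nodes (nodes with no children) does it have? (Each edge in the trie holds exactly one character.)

10

Leaves are exactly the stored words that no other stored word extends.
Those words: "108720", "1087282", "108743", "1087957", "5351508", "53542119", "5354308", "53553", "53597", "882"
Leaf count: 10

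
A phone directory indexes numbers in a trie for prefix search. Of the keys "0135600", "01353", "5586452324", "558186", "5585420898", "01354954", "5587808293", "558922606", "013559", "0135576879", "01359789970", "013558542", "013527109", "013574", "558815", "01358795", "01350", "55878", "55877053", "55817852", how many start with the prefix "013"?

Traverse to the node for "013", then collect every word in that subtree.
Words under "013": 01350, 013527109, 01353, 01354954, 0135576879, 013558542, 013559, 0135600, 013574, 01358795, 01359789970
Count: 11

11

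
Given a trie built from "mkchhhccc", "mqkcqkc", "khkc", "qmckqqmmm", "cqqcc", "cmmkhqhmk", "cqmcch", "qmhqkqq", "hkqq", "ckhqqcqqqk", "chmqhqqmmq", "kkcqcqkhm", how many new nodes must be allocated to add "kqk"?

2

Walking "kqk" from the root, the first 1 characters ("k") follow existing edges; "q" is the first miss.
So 3 − 1 = 2 new nodes.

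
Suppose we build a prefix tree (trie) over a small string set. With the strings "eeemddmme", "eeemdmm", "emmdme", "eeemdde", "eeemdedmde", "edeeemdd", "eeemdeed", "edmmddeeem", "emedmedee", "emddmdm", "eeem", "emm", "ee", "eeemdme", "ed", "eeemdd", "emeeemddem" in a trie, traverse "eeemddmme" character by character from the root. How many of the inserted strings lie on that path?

Walk "eeemddmme" from the root; an end-of-word marker is hit whenever a stored word is a prefix of "eeemddmme".
Prefixes of the query that are stored words: "ee", "eeem", "eeemdd", "eeemddmme"
Count: 4

4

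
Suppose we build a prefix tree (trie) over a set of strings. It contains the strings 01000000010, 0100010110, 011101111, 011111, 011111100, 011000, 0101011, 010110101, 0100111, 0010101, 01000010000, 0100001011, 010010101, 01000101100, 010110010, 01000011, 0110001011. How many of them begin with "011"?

Walk to "011"; the words in its subtree are exactly those with that prefix.
Matches: "011000", "0110001011", "011101111", "011111", "011111100"
Count: 5

5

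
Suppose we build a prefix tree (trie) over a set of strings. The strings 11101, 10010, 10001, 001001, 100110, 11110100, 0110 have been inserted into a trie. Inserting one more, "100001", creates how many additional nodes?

The longest prefix of "100001" already in the trie is "1000" (length 4).
So 6 − 4 = 2 new nodes.

2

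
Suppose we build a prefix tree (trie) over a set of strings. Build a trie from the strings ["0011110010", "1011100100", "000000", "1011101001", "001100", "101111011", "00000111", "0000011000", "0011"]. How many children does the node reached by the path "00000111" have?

Walk "00000111" from the root, arriving at one node.
No stored string extends past "00000111".
That node has 0 child edges.

0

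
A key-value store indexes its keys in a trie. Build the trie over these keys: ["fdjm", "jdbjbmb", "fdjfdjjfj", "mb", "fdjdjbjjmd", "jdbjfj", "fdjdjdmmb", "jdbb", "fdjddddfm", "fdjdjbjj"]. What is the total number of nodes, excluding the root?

38

For each word, the new-node count is its length minus the longest prefix already in the trie:
  "fdjm" → 4 new (f, d, j, m)
  "jdbjbmb" → 7 new (j, d, b, j, b, m, b)
  "fdjfdjjfj" → prefix "fdj" already present; 6 new (f, d, j, j, f, j)
  "mb" → 2 new (m, b)
  "fdjdjbjjmd" → prefix "fdj" already present; 7 new (d, j, b, j, j, m, d)
  "jdbjfj" → prefix "jdbj" already present; 2 new (f, j)
  "fdjdjdmmb" → prefix "fdjdj" already present; 4 new (d, m, m, b)
  "jdbb" → prefix "jdb" already present; 1 new (b)
  "fdjddddfm" → prefix "fdjd" already present; 5 new (d, d, d, f, m)
  "fdjdjbjj" → prefix "fdjdjbjj" already present; 0 new (none)
Total nodes = 4 + 7 + 6 + 2 + 7 + 2 + 4 + 1 + 5 + 0 = 38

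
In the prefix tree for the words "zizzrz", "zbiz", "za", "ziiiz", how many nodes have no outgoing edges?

A leaf is a node with no children — equivalently, the end of a word that is not a proper prefix of any other stored word.
Those words: "za", "zbiz", "ziiiz", "zizzrz"
Leaf count: 4

4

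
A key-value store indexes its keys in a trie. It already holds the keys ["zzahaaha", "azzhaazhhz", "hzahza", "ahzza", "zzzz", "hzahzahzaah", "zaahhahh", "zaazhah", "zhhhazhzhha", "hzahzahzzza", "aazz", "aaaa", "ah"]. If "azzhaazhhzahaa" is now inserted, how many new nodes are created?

4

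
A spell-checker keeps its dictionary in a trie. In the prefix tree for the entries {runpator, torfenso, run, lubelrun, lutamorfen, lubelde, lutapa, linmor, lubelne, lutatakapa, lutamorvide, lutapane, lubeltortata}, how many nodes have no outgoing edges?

Leaves are exactly the stored words that no other stored word extends.
Those words: "linmor", "lubelde", "lubelne", "lubelrun", "lubeltortata", "lutamorfen", "lutamorvide", "lutapane", "lutatakapa", "runpator", "torfenso"
Leaf count: 11

11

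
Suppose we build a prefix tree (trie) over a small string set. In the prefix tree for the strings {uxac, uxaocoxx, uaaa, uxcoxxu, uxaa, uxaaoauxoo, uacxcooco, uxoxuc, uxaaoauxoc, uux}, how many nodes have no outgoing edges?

Leaves are exactly the stored words that no other stored word extends.
Those words: "uaaa", "uacxcooco", "uux", "uxaaoauxoc", "uxaaoauxoo", "uxac", "uxaocoxx", "uxcoxxu", "uxoxuc"
Leaf count: 9

9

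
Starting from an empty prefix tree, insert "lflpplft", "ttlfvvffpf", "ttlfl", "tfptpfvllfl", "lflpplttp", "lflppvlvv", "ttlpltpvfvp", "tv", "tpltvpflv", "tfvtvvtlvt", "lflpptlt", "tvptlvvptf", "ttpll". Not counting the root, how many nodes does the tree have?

Insert word by word; a character creates a node only if that edge doesn't already exist:
  "lflpplft" → 8 new (l, f, l, p, p, l, f, t)
  "ttlfvvffpf" → 10 new (t, t, l, f, v, v, f, f, p, f)
  "ttlfl" → prefix "ttlf" already present; 1 new (l)
  "tfptpfvllfl" → prefix "t" already present; 10 new (f, p, t, p, f, v, l, l, f, l)
  "lflpplttp" → prefix "lflppl" already present; 3 new (t, t, p)
  "lflppvlvv" → prefix "lflpp" already present; 4 new (v, l, v, v)
  "ttlpltpvfvp" → prefix "ttl" already present; 8 new (p, l, t, p, v, f, v, p)
  "tv" → prefix "t" already present; 1 new (v)
  "tpltvpflv" → prefix "t" already present; 8 new (p, l, t, v, p, f, l, v)
  "tfvtvvtlvt" → prefix "tf" already present; 8 new (v, t, v, v, t, l, v, t)
  "lflpptlt" → prefix "lflpp" already present; 3 new (t, l, t)
  "tvptlvvptf" → prefix "tv" already present; 8 new (p, t, l, v, v, p, t, f)
  "ttpll" → prefix "tt" already present; 3 new (p, l, l)
Total nodes = 8 + 10 + 1 + 10 + 3 + 4 + 8 + 1 + 8 + 8 + 3 + 8 + 3 = 75

75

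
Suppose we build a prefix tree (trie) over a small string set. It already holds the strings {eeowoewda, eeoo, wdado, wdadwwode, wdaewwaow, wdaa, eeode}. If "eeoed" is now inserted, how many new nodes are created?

2

Walking "eeoed" from the root, the first 3 characters ("eeo") follow existing edges; "e" is the first miss.
New nodes needed: |"eeoed"| − 3 = 5 − 3 = 2.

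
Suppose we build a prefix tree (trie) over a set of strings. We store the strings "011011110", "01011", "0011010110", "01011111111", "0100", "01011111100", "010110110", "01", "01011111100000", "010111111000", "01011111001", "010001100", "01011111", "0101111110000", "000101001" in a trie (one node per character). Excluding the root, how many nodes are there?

52

Insert word by word; a character creates a node only if that edge doesn't already exist:
  "011011110" → 9 new (0, 1, 1, 0, 1, 1, 1, 1, 0)
  "01011" → prefix "01" already present; 3 new (0, 1, 1)
  "0011010110" → prefix "0" already present; 9 new (0, 1, 1, 0, 1, 0, 1, 1, 0)
  "01011111111" → prefix "01011" already present; 6 new (1, 1, 1, 1, 1, 1)
  "0100" → prefix "010" already present; 1 new (0)
  "01011111100" → prefix "010111111" already present; 2 new (0, 0)
  "010110110" → prefix "01011" already present; 4 new (0, 1, 1, 0)
  "01" → prefix "01" already present; 0 new (none)
  "01011111100000" → prefix "01011111100" already present; 3 new (0, 0, 0)
  "010111111000" → prefix "010111111000" already present; 0 new (none)
  "01011111001" → prefix "01011111" already present; 3 new (0, 0, 1)
  "010001100" → prefix "0100" already present; 5 new (0, 1, 1, 0, 0)
  "01011111" → prefix "01011111" already present; 0 new (none)
  "0101111110000" → prefix "0101111110000" already present; 0 new (none)
  "000101001" → prefix "00" already present; 7 new (0, 1, 0, 1, 0, 0, 1)
Total nodes = 9 + 3 + 9 + 6 + 1 + 2 + 4 + 0 + 3 + 0 + 3 + 5 + 0 + 0 + 7 = 52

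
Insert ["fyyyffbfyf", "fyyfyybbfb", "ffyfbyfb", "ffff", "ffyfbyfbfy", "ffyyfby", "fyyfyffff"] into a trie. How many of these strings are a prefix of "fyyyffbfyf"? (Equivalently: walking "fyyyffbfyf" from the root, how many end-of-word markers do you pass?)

Walk "fyyyffbfyf" from the root; an end-of-word marker is hit whenever a stored word is a prefix of "fyyyffbfyf".
Prefixes of the query that are stored words: "fyyyffbfyf"
Count: 1

1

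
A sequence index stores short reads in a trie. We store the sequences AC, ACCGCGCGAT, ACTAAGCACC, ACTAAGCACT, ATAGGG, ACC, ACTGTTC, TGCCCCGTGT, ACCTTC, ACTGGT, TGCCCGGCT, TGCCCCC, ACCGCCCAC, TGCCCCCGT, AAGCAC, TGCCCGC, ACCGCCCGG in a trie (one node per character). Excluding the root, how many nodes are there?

62

For each word, the new-node count is its length minus the longest prefix already in the trie:
  "AC" → 2 new (A, C)
  "ACCGCGCGAT" → prefix "AC" already present; 8 new (C, G, C, G, C, G, A, T)
  "ACTAAGCACC" → prefix "AC" already present; 8 new (T, A, A, G, C, A, C, C)
  "ACTAAGCACT" → prefix "ACTAAGCAC" already present; 1 new (T)
  "ATAGGG" → prefix "A" already present; 5 new (T, A, G, G, G)
  "ACC" → prefix "ACC" already present; 0 new (none)
  "ACTGTTC" → prefix "ACT" already present; 4 new (G, T, T, C)
  "TGCCCCGTGT" → 10 new (T, G, C, C, C, C, G, T, G, T)
  "ACCTTC" → prefix "ACC" already present; 3 new (T, T, C)
  "ACTGGT" → prefix "ACTG" already present; 2 new (G, T)
  "TGCCCGGCT" → prefix "TGCCC" already present; 4 new (G, G, C, T)
  "TGCCCCC" → prefix "TGCCCC" already present; 1 new (C)
  "ACCGCCCAC" → prefix "ACCGC" already present; 4 new (C, C, A, C)
  "TGCCCCCGT" → prefix "TGCCCCC" already present; 2 new (G, T)
  "AAGCAC" → prefix "A" already present; 5 new (A, G, C, A, C)
  "TGCCCGC" → prefix "TGCCCG" already present; 1 new (C)
  "ACCGCCCGG" → prefix "ACCGCCC" already present; 2 new (G, G)
Total nodes = 2 + 8 + 8 + 1 + 5 + 0 + 4 + 10 + 3 + 2 + 4 + 1 + 4 + 2 + 5 + 1 + 2 = 62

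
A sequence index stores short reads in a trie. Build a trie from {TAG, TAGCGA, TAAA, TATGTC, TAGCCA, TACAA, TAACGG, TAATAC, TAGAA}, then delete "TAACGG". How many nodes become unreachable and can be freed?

3

After clearing the end-marker at "TAACGG", prune upward until reaching a node still needed by another word.
The suffix "CGG" (3 nodes) is used only by "TAACGG"; the node for "TAA" still has the child "A", so pruning stops there.
Nodes removed: 3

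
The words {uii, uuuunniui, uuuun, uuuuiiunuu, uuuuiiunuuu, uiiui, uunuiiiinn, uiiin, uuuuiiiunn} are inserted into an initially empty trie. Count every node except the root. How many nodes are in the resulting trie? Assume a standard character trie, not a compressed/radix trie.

34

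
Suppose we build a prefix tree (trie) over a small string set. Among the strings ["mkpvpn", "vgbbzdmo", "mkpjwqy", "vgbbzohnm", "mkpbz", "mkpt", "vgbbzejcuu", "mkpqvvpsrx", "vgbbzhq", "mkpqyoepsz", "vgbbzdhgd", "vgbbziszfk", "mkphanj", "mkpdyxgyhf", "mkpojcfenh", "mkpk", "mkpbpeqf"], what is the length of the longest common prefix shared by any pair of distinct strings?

Equivalently: take the maximum, over all pairs, of their longest common prefix length.
e.g. "vgbbzdhgd" and "vgbbzdmo" share the prefix "vgbbzd" of length 6; no pair shares a longer one.
Longest shared-prefix length: 6

6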